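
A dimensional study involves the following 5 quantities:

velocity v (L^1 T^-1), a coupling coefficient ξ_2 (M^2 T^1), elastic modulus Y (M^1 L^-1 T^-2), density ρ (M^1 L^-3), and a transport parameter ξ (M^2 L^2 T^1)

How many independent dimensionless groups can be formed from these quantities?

2

There are 5 variables and 3 base dimensions (M, L, T).
The dimension matrix has rank 3.
Independent dimensionless groups: 5 − 3 = 2.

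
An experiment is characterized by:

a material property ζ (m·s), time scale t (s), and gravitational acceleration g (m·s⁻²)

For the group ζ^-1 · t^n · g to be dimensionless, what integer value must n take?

Balance the T exponent: (1)·n from t, plus −(1) + (-2) = -3 from the rest, must sum to zero.
n − 3 = 0, so n = 3.

3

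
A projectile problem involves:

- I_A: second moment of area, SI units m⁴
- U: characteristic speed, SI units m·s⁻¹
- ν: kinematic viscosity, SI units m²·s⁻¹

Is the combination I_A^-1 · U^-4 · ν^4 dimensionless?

Sum the exponent of each base dimension across the product:
  L: −[I_A]_L − 4·[U]_L + 4·[ν]_L = −(4) − 4·(1) + 4·(2) = 0
  T: −[I_A]_T − 4·[U]_T + 4·[ν]_T = −(0) − 4·(-1) + 4·(-1) = 0
All base exponents vanish — dimensionless.

yes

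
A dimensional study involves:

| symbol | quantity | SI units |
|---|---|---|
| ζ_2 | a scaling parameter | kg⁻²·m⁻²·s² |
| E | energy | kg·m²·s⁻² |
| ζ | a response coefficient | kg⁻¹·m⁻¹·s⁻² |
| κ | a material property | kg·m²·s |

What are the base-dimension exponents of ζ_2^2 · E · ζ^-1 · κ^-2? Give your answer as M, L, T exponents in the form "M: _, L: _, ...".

M: -4, L: -5, T: 2

Collect each base-dimension exponent across the product:
  M: 2·(-2) + (1) − (-1) − 2·(1) = -4
  L: 2·(-2) + (2) − (-1) − 2·(2) = -5
  T: 2·(2) + (-2) − (-2) − 2·(1) = 2
So the dimensions are [M⁻⁴ L⁻⁵ T²].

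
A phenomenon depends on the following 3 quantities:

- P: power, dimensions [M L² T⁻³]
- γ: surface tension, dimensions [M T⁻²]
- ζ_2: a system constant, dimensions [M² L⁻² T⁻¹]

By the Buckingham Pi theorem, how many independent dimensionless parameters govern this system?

There are 3 variables and 3 base dimensions (M, L, T).
The dimension matrix has rank 3.
Independent dimensionless groups: 3 − 3 = 0.

0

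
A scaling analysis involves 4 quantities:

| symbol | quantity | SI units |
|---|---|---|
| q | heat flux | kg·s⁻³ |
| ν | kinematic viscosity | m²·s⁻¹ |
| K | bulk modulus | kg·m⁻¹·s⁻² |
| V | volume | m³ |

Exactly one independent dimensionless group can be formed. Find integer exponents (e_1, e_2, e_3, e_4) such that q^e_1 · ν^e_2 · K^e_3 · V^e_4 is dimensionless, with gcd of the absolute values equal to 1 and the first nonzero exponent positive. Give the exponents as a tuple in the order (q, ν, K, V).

(3, -3, -3, 1)

M: e_1·(1) + e_2·(0) + e_3·(1) + e_4·(0) = 0
L: e_1·(0) + e_2·(2) + e_3·(-1) + e_4·(3) = 0
T: e_1·(-3) + e_2·(-1) + e_3·(-2) + e_4·(0) = 0
Solving this homogeneous linear system for the smallest-integer solution (first nonzero entry positive) gives (3, -3, -3, 1).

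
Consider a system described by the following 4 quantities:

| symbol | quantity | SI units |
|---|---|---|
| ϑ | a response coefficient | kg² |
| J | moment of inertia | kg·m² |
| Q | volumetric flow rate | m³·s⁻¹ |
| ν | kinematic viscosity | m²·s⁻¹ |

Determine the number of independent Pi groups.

There are 4 variables and 3 base dimensions (M, L, T).
The dimension matrix has rank 3.
Independent dimensionless groups: 4 − 3 = 1.

1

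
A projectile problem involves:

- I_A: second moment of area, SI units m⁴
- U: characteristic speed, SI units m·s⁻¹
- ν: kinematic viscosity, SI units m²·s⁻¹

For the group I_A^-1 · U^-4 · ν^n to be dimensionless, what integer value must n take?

4

Balance the L exponent: (2)·n from ν, plus −(4) − 4·(1) = -8 from the rest, must sum to zero.
2n − 8 = 0, so n = 4.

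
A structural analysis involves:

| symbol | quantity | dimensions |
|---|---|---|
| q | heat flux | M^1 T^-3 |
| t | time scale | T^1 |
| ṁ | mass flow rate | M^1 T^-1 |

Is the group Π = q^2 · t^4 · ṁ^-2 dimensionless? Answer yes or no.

yes

Sum the exponent of each base dimension across the product:
  M: 2·[q]_M + 4·[t]_M − 2·[ṁ]_M = 2·(1) + 4·(0) − 2·(1) = 0
  L: 2·[q]_L + 4·[t]_L − 2·[ṁ]_L = 2·(0) + 4·(0) − 2·(0) = 0
  T: 2·[q]_T + 4·[t]_T − 2·[ṁ]_T = 2·(-3) + 4·(1) − 2·(-1) = 0
All base exponents vanish — dimensionless.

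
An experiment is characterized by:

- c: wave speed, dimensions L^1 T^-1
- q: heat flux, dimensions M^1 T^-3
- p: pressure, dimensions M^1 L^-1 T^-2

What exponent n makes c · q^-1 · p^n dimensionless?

Balance the M exponent: (1)·n from p, plus (0) − (1) = -1 from the rest, must sum to zero.
n − 1 = 0, so n = 1.

1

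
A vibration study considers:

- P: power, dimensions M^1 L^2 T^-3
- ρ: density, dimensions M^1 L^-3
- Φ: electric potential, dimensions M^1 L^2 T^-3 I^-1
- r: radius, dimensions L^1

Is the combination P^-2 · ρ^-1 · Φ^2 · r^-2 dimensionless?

no

Sum the exponent of each base dimension across the product:
  M: −2·[P]_M − [ρ]_M + 2·[Φ]_M − 2·[r]_M = −2·(1) − (1) + 2·(1) − 2·(0) = -1
  L: −2·[P]_L − [ρ]_L + 2·[Φ]_L − 2·[r]_L = −2·(2) − (-3) + 2·(2) − 2·(1) = 1
  T: −2·[P]_T − [ρ]_T + 2·[Φ]_T − 2·[r]_T = −2·(-3) − (0) + 2·(-3) − 2·(0) = 0
  I: −2·[P]_I − [ρ]_I + 2·[Φ]_I − 2·[r]_I = −2·(0) − (0) + 2·(-1) − 2·(0) = -2
Net dimensions [M⁻¹ L I⁻²] ≠ [1] — not dimensionless.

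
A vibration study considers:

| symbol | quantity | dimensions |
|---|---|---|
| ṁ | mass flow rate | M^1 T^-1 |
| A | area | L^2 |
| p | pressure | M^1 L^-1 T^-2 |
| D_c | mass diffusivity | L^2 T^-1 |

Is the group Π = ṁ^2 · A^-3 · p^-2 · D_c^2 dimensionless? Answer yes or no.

Sum the exponent of each base dimension across the product:
  M: 2·[ṁ]_M − 3·[A]_M − 2·[p]_M + 2·[D_c]_M = 2·(1) − 3·(0) − 2·(1) + 2·(0) = 0
  L: 2·[ṁ]_L − 3·[A]_L − 2·[p]_L + 2·[D_c]_L = 2·(0) − 3·(2) − 2·(-1) + 2·(2) = 0
  T: 2·[ṁ]_T − 3·[A]_T − 2·[p]_T + 2·[D_c]_T = 2·(-1) − 3·(0) − 2·(-2) + 2·(-1) = 0
All base exponents vanish — dimensionless.

yes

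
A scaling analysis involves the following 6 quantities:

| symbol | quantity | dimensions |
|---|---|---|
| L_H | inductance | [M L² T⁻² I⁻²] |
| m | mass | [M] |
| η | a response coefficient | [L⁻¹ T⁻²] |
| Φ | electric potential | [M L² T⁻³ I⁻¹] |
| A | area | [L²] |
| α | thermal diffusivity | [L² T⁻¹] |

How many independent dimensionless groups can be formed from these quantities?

2

There are 6 variables and 4 base dimensions (M, L, T, I).
The dimension matrix has rank 4.
Independent dimensionless groups: 6 − 4 = 2.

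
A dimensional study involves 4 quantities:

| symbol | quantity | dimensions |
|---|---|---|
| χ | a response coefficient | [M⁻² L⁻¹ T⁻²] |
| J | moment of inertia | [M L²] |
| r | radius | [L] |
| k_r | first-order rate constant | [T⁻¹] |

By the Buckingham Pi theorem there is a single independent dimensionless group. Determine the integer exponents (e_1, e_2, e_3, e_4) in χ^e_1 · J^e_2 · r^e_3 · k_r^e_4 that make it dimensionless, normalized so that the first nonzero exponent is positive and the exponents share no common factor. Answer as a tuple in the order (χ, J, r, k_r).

M: e_1·(-2) + e_2·(1) + e_3·(0) + e_4·(0) = 0
L: e_1·(-1) + e_2·(2) + e_3·(1) + e_4·(0) = 0
T: e_1·(-2) + e_2·(0) + e_3·(0) + e_4·(-1) = 0
Solving this homogeneous linear system for the smallest-integer solution (first nonzero entry positive) gives (1, 2, -3, -2).

(1, 2, -3, -2)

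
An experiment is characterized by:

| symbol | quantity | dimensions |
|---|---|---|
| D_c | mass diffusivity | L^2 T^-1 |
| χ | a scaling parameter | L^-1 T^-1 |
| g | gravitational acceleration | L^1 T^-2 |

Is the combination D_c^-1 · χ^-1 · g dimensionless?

Sum the exponent of each base dimension across the product:
  L: −[D_c]_L − [χ]_L + [g]_L = −(2) − (-1) + (1) = 0
  T: −[D_c]_T − [χ]_T + [g]_T = −(-1) − (-1) + (-2) = 0
All base exponents vanish — dimensionless.

yes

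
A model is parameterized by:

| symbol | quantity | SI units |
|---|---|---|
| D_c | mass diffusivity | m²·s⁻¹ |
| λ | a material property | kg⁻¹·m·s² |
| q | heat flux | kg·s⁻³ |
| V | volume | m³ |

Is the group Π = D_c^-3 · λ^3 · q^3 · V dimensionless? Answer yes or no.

yes

Sum the exponent of each base dimension across the product:
  M: −3·[D_c]_M + 3·[λ]_M + 3·[q]_M + [V]_M = −3·(0) + 3·(-1) + 3·(1) + (0) = 0
  L: −3·[D_c]_L + 3·[λ]_L + 3·[q]_L + [V]_L = −3·(2) + 3·(1) + 3·(0) + (3) = 0
  T: −3·[D_c]_T + 3·[λ]_T + 3·[q]_T + [V]_T = −3·(-1) + 3·(2) + 3·(-3) + (0) = 0
All base exponents vanish — dimensionless.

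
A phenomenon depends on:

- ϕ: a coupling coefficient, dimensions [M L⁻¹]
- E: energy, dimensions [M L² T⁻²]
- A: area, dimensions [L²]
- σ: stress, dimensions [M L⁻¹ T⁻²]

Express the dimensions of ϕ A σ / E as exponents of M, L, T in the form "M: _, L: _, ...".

M: 1, L: -2, T: 0

Collect each base-dimension exponent across the product:
  M: (1) − (1) + (0) + (1) = 1
  L: (-1) − (2) + (2) + (-1) = -2
  T: (0) − (-2) + (0) + (-2) = 0
So the dimensions are [M L⁻²].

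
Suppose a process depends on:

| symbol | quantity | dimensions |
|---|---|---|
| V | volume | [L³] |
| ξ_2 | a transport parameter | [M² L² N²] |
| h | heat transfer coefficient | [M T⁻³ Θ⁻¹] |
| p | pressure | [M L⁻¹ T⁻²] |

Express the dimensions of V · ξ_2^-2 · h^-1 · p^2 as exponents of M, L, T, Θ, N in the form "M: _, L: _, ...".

Collect each base-dimension exponent across the product:
  M: (0) − 2·(2) − (1) + 2·(1) = -3
  L: (3) − 2·(2) − (0) + 2·(-1) = -3
  T: (0) − 2·(0) − (-3) + 2·(-2) = -1
  Θ: (0) − 2·(0) − (-1) + 2·(0) = 1
  N: (0) − 2·(2) − (0) + 2·(0) = -4
So the dimensions are [M⁻³ L⁻³ T⁻¹ Θ N⁻⁴].

M: -3, L: -3, T: -1, Θ: 1, N: -4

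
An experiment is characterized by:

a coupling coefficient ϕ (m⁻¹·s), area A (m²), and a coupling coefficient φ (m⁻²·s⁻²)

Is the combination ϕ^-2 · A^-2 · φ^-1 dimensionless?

yes

Sum the exponent of each base dimension across the product:
  L: −2·[ϕ]_L − 2·[A]_L − [φ]_L = −2·(-1) − 2·(2) − (-2) = 0
  T: −2·[ϕ]_T − 2·[A]_T − [φ]_T = −2·(1) − 2·(0) − (-2) = 0
All base exponents vanish — dimensionless.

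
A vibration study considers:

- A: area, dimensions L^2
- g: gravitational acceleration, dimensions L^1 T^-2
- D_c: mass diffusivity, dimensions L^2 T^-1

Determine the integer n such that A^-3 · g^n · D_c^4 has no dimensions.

-2

Balance the L exponent: (1)·n from g, plus −3·(2) + 4·(2) = 2 from the rest, must sum to zero.
n + 2 = 0, so n = -2.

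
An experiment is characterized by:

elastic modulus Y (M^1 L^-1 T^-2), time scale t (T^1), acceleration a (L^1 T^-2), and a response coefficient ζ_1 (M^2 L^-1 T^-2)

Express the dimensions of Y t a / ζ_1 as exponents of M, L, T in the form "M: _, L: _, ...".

Collect each base-dimension exponent across the product:
  M: (1) + (0) + (0) − (2) = -1
  L: (-1) + (0) + (1) − (-1) = 1
  T: (-2) + (1) + (-2) − (-2) = -1
So the dimensions are [M⁻¹ L T⁻¹].

M: -1, L: 1, T: -1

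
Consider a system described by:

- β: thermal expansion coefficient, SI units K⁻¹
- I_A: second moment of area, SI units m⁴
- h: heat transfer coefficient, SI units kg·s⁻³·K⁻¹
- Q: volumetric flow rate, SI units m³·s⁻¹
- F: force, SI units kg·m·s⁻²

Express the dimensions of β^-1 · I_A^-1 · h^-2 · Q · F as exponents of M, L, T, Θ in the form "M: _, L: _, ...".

Collect each base-dimension exponent across the product:
  M: −(0) − (0) − 2·(1) + (0) + (1) = -1
  L: −(0) − (4) − 2·(0) + (3) + (1) = 0
  T: −(0) − (0) − 2·(-3) + (-1) + (-2) = 3
  Θ: −(-1) − (0) − 2·(-1) + (0) + (0) = 3
So the dimensions are [M⁻¹ T³ Θ³].

M: -1, L: 0, T: 3, Θ: 3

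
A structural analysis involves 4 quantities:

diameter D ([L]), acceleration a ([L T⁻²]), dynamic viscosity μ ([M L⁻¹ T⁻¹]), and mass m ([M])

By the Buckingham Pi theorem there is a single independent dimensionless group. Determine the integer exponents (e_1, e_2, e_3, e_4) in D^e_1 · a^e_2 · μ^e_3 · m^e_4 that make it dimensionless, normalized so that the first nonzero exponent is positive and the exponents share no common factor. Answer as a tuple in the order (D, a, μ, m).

M: e_1·(0) + e_2·(0) + e_3·(1) + e_4·(1) = 0
L: e_1·(1) + e_2·(1) + e_3·(-1) + e_4·(0) = 0
T: e_1·(0) + e_2·(-2) + e_3·(-1) + e_4·(0) = 0
Solving this homogeneous linear system for the smallest-integer solution (first nonzero entry positive) gives (3, -1, 2, -2).

(3, -1, 2, -2)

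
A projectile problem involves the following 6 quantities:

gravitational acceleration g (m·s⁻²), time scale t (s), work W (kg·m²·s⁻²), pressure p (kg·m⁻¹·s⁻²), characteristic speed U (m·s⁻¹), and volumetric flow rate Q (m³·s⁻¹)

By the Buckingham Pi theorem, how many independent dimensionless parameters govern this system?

3

There are 6 variables and 3 base dimensions (M, L, T).
The dimension matrix has rank 3.
Independent dimensionless groups: 6 − 3 = 3.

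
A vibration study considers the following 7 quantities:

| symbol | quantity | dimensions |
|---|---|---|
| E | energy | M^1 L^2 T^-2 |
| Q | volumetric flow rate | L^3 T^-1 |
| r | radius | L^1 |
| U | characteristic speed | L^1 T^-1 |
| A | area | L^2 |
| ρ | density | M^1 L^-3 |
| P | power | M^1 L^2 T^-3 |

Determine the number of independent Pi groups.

4

There are 7 variables and 3 base dimensions (M, L, T).
The dimension matrix has rank 3.
Independent dimensionless groups: 7 − 3 = 4.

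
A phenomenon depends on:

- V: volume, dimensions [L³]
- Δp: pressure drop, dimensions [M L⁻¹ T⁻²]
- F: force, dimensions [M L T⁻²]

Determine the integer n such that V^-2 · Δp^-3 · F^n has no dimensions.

3

Balance the M exponent: (1)·n from F, plus −2·(0) − 3·(1) = -3 from the rest, must sum to zero.
n − 3 = 0, so n = 3.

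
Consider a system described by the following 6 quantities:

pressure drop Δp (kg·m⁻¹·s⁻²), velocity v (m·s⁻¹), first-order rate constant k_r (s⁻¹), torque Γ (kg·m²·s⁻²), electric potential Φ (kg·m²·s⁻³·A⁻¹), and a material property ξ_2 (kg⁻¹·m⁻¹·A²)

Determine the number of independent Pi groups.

2

There are 6 variables and 4 base dimensions (M, L, T, I).
The dimension matrix has rank 4.
Independent dimensionless groups: 6 − 4 = 2.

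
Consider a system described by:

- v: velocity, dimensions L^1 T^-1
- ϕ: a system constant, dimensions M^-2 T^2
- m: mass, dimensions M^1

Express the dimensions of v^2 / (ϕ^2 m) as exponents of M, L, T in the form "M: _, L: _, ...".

Collect each base-dimension exponent across the product:
  M: 2·(0) − 2·(-2) − (1) = 3
  L: 2·(1) − 2·(0) − (0) = 2
  T: 2·(-1) − 2·(2) − (0) = -6
So the dimensions are [M³ L² T⁻⁶].

M: 3, L: 2, T: -6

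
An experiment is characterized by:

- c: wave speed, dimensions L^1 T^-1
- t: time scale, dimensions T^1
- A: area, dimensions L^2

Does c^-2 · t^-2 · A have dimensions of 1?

Sum the exponent of each base dimension across the product:
  L: −2·[c]_L − 2·[t]_L + [A]_L = −2·(1) − 2·(0) + (2) = 0
  T: −2·[c]_T − 2·[t]_T + [A]_T = −2·(-1) − 2·(1) + (0) = 0
All base exponents vanish — dimensionless.

yes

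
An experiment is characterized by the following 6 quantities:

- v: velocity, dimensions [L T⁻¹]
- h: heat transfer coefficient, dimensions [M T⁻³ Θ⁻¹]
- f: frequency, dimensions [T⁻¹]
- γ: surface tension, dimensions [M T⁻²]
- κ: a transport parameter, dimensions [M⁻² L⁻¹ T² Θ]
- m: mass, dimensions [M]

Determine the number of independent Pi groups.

2

There are 6 variables and 4 base dimensions (M, L, T, Θ).
The dimension matrix has rank 4.
Independent dimensionless groups: 6 − 4 = 2.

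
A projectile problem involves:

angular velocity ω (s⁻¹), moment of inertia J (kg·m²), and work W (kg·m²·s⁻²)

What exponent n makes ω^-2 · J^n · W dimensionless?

Balance the M exponent: (1)·n from J, plus −2·(0) + (1) = 1 from the rest, must sum to zero.
n + 1 = 0, so n = -1.

-1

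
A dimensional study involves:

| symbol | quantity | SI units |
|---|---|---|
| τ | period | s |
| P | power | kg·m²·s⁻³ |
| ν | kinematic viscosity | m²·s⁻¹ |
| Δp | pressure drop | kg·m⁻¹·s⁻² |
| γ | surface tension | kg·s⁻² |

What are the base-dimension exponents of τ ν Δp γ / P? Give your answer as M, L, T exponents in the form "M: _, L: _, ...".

M: 1, L: -1, T: -1

Collect each base-dimension exponent across the product:
  M: (0) − (1) + (0) + (1) + (1) = 1
  L: (0) − (2) + (2) + (-1) + (0) = -1
  T: (1) − (-3) + (-1) + (-2) + (-2) = -1
So the dimensions are [M L⁻¹ T⁻¹].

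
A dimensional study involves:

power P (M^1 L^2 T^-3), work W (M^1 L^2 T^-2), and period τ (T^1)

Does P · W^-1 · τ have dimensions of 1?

yes

Sum the exponent of each base dimension across the product:
  M: [P]_M − [W]_M + [τ]_M = (1) − (1) + (0) = 0
  L: [P]_L − [W]_L + [τ]_L = (2) − (2) + (0) = 0
  T: [P]_T − [W]_T + [τ]_T = (-3) − (-2) + (1) = 0
  I: [P]_I − [W]_I + [τ]_I = (0) − (0) + (0) = 0
All base exponents vanish — dimensionless.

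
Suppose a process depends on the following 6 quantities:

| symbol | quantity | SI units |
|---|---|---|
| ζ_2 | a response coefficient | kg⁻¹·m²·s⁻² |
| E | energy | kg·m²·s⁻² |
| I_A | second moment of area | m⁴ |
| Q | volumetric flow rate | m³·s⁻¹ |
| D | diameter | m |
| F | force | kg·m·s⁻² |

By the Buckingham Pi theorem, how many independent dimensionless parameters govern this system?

There are 6 variables and 3 base dimensions (M, L, T).
The dimension matrix has rank 3.
Independent dimensionless groups: 6 − 3 = 3.

3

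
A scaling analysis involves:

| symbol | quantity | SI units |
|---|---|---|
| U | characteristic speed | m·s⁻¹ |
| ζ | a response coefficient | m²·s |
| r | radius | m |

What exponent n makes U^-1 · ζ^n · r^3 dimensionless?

-1

Balance the L exponent: (2)·n from ζ, plus −(1) + 3·(1) = 2 from the rest, must sum to zero.
2n + 2 = 0, so n = -1.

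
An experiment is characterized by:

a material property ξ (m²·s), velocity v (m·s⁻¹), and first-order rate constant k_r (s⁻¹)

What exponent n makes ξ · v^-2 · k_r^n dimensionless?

Balance the T exponent: (-1)·n from k_r, plus (1) − 2·(-1) = 3 from the rest, must sum to zero.
−n + 3 = 0, so n = 3.

3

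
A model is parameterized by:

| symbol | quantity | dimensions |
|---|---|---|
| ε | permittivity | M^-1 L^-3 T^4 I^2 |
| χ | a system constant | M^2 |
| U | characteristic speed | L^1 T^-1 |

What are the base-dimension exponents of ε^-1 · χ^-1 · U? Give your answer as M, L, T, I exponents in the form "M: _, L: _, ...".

M: -1, L: 4, T: -5, I: -2

Collect each base-dimension exponent across the product:
  M: −(-1) − (2) + (0) = -1
  L: −(-3) − (0) + (1) = 4
  T: −(4) − (0) + (-1) = -5
  I: −(2) − (0) + (0) = -2
So the dimensions are [M⁻¹ L⁴ T⁻⁵ I⁻²].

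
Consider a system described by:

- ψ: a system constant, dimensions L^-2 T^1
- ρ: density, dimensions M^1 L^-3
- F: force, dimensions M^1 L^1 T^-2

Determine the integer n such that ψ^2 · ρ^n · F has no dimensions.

-1

Balance the M exponent: (1)·n from ρ, plus 2·(0) + (1) = 1 from the rest, must sum to zero.
n + 1 = 0, so n = -1.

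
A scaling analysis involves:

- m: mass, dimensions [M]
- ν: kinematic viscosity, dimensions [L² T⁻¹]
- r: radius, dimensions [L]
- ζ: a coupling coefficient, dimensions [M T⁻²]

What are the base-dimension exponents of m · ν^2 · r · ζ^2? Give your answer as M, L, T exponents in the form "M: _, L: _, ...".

M: 3, L: 5, T: -6

Collect each base-dimension exponent across the product:
  M: (1) + 2·(0) + (0) + 2·(1) = 3
  L: (0) + 2·(2) + (1) + 2·(0) = 5
  T: (0) + 2·(-1) + (0) + 2·(-2) = -6
So the dimensions are [M³ L⁵ T⁻⁶].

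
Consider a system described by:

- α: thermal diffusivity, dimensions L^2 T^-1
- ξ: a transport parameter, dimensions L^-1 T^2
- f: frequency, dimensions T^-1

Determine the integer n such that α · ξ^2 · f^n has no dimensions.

Balance the T exponent: (-1)·n from f, plus (-1) + 2·(2) = 3 from the rest, must sum to zero.
−n + 3 = 0, so n = 3.

3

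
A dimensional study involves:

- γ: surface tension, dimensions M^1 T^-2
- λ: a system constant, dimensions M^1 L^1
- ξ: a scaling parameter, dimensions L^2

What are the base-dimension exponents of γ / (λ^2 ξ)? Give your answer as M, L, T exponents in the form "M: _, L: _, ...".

Collect each base-dimension exponent across the product:
  M: (1) − 2·(1) − (0) = -1
  L: (0) − 2·(1) − (2) = -4
  T: (-2) − 2·(0) − (0) = -2
So the dimensions are [M⁻¹ L⁻⁴ T⁻²].

M: -1, L: -4, T: -2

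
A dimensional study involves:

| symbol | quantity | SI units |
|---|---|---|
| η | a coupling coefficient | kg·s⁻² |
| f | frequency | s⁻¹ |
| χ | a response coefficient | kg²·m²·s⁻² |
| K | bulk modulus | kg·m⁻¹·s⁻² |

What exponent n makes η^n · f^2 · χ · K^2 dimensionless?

Balance the M exponent: (1)·n from η, plus 2·(0) + (2) + 2·(1) = 4 from the rest, must sum to zero.
n + 4 = 0, so n = -4.

-4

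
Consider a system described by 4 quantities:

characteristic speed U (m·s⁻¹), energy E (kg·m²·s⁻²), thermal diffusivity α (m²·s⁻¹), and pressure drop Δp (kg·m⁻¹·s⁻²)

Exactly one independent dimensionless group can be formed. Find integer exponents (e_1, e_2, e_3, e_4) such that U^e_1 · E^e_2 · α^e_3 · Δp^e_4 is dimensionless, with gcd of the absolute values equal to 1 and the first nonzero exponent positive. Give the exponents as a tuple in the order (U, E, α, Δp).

M: e_1·(0) + e_2·(1) + e_3·(0) + e_4·(1) = 0
L: e_1·(1) + e_2·(2) + e_3·(2) + e_4·(-1) = 0
T: e_1·(-1) + e_2·(-2) + e_3·(-1) + e_4·(-2) = 0
Solving this homogeneous linear system for the smallest-integer solution (first nonzero entry positive) gives (3, 1, -3, -1).

(3, 1, -3, -1)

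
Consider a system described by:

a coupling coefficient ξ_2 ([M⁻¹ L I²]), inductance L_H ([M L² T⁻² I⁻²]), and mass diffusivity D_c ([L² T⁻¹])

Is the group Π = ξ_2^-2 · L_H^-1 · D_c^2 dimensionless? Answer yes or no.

Sum the exponent of each base dimension across the product:
  M: −2·[ξ_2]_M − [L_H]_M + 2·[D_c]_M = −2·(-1) − (1) + 2·(0) = 1
  L: −2·[ξ_2]_L − [L_H]_L + 2·[D_c]_L = −2·(1) − (2) + 2·(2) = 0
  T: −2·[ξ_2]_T − [L_H]_T + 2·[D_c]_T = −2·(0) − (-2) + 2·(-1) = 0
  I: −2·[ξ_2]_I − [L_H]_I + 2·[D_c]_I = −2·(2) − (-2) + 2·(0) = -2
Net dimensions [M I⁻²] ≠ [1] — not dimensionless.

no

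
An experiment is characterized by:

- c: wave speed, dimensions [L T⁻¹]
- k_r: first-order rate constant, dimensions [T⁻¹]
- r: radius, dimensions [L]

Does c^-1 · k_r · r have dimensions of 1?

yes

Sum the exponent of each base dimension across the product:
  L: −[c]_L + [k_r]_L + [r]_L = −(1) + (0) + (1) = 0
  T: −[c]_T + [k_r]_T + [r]_T = −(-1) + (-1) + (0) = 0
All base exponents vanish — dimensionless.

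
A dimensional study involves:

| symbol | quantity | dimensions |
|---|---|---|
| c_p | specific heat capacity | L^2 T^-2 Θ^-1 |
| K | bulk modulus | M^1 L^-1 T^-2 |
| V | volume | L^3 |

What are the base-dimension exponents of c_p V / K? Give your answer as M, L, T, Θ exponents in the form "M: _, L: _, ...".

M: -1, L: 6, T: 0, Θ: -1

Collect each base-dimension exponent across the product:
  M: (0) − (1) + (0) = -1
  L: (2) − (-1) + (3) = 6
  T: (-2) − (-2) + (0) = 0
  Θ: (-1) − (0) + (0) = -1
So the dimensions are [M⁻¹ L⁶ Θ⁻¹].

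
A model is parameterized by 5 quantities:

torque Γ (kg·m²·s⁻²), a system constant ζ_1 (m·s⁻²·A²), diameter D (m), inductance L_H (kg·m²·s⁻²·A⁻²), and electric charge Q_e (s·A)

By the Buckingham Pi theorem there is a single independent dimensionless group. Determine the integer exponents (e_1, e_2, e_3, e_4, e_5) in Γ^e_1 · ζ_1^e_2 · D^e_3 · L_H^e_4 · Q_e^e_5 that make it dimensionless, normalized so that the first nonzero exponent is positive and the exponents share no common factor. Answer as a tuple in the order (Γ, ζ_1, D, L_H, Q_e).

(2, -1, 1, -2, -2)

M: e_1·(1) + e_2·(0) + e_3·(0) + e_4·(1) + e_5·(0) = 0
L: e_1·(2) + e_2·(1) + e_3·(1) + e_4·(2) + e_5·(0) = 0
T: e_1·(-2) + e_2·(-2) + e_3·(0) + e_4·(-2) + e_5·(1) = 0
I: e_1·(0) + e_2·(2) + e_3·(0) + e_4·(-2) + e_5·(1) = 0
Solving this homogeneous linear system for the smallest-integer solution (first nonzero entry positive) gives (2, -1, 1, -2, -2).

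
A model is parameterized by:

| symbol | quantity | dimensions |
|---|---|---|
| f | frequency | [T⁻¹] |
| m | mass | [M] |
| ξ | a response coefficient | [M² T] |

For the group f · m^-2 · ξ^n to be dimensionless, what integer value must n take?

1

Balance the M exponent: (2)·n from ξ, plus (0) − 2·(1) = -2 from the rest, must sum to zero.
2n − 2 = 0, so n = 1.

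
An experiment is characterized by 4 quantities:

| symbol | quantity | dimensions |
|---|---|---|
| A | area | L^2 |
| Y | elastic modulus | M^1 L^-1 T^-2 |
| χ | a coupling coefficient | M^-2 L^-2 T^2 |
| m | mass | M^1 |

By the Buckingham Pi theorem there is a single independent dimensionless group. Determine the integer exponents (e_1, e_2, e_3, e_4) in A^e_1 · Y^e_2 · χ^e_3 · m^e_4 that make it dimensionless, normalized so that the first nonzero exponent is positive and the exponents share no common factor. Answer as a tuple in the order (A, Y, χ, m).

M: e_1·(0) + e_2·(1) + e_3·(-2) + e_4·(1) = 0
L: e_1·(2) + e_2·(-1) + e_3·(-2) + e_4·(0) = 0
T: e_1·(0) + e_2·(-2) + e_3·(2) + e_4·(0) = 0
Solving this homogeneous linear system for the smallest-integer solution (first nonzero entry positive) gives (3, 2, 2, 2).

(3, 2, 2, 2)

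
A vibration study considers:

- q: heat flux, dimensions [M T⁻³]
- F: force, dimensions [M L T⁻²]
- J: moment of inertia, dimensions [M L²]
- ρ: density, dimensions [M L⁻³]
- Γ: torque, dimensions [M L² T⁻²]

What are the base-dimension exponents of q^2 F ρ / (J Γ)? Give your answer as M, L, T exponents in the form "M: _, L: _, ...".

M: 2, L: -6, T: -6

Collect each base-dimension exponent across the product:
  M: 2·(1) + (1) − (1) + (1) − (1) = 2
  L: 2·(0) + (1) − (2) + (-3) − (2) = -6
  T: 2·(-3) + (-2) − (0) + (0) − (-2) = -6
So the dimensions are [M² L⁻⁶ T⁻⁶].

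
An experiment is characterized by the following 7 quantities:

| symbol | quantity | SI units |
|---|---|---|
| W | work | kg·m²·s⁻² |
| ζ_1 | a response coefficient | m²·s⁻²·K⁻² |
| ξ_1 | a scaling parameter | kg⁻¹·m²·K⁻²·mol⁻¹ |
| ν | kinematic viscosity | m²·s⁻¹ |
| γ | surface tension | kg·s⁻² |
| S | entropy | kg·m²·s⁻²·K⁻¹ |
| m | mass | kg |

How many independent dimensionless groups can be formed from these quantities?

There are 7 variables and 5 base dimensions (M, L, T, Θ, N).
The dimension matrix has rank 5.
Independent dimensionless groups: 7 − 5 = 2.

2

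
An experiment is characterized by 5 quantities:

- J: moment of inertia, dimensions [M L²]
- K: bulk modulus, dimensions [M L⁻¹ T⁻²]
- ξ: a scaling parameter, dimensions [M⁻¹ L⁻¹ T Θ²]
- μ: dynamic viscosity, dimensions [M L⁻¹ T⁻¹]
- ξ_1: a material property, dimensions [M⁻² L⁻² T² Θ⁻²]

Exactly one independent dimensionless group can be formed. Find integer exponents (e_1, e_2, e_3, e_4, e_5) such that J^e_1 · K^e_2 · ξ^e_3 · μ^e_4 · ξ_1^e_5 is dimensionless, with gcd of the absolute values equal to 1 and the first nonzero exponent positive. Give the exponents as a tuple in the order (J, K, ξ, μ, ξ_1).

M: e_1·(1) + e_2·(1) + e_3·(-1) + e_4·(1) + e_5·(-2) = 0
L: e_1·(2) + e_2·(-1) + e_3·(-1) + e_4·(-1) + e_5·(-2) = 0
T: e_1·(0) + e_2·(-2) + e_3·(1) + e_4·(-1) + e_5·(2) = 0
Θ: e_1·(0) + e_2·(0) + e_3·(2) + e_4·(0) + e_5·(-2) = 0
Solving this homogeneous linear system for the smallest-integer solution (first nonzero entry positive) gives (2, 2, 1, -1, 1).

(2, 2, 1, -1, 1)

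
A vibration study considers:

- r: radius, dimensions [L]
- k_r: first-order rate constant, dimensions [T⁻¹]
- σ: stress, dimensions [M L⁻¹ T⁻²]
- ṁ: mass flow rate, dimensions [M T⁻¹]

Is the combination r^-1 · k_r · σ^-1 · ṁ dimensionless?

yes

Sum the exponent of each base dimension across the product:
  M: −[r]_M + [k_r]_M − [σ]_M + [ṁ]_M = −(0) + (0) − (1) + (1) = 0
  L: −[r]_L + [k_r]_L − [σ]_L + [ṁ]_L = −(1) + (0) − (-1) + (0) = 0
  T: −[r]_T + [k_r]_T − [σ]_T + [ṁ]_T = −(0) + (-1) − (-2) + (-1) = 0
All base exponents vanish — dimensionless.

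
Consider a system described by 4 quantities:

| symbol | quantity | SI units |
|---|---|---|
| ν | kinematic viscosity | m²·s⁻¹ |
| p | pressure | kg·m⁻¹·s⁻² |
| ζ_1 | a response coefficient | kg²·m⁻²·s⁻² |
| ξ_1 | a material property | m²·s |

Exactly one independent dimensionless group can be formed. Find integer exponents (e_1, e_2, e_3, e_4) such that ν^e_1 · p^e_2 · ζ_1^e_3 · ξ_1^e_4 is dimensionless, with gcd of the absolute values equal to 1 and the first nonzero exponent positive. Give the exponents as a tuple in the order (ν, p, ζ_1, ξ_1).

M: e_1·(0) + e_2·(1) + e_3·(2) + e_4·(0) = 0
L: e_1·(2) + e_2·(-1) + e_3·(-2) + e_4·(2) = 0
T: e_1·(-1) + e_2·(-2) + e_3·(-2) + e_4·(1) = 0
Solving this homogeneous linear system for the smallest-integer solution (first nonzero entry positive) gives (1, -2, 1, -1).

(1, -2, 1, -1)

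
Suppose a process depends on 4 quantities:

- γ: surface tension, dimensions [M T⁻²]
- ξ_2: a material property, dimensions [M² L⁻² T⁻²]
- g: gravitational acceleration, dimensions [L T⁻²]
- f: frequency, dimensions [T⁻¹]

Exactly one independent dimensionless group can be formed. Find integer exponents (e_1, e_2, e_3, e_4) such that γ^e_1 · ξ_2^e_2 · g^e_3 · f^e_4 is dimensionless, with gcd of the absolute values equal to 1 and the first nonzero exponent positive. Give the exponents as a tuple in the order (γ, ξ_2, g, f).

(2, -1, -2, 2)

M: e_1·(1) + e_2·(2) + e_3·(0) + e_4·(0) = 0
L: e_1·(0) + e_2·(-2) + e_3·(1) + e_4·(0) = 0
T: e_1·(-2) + e_2·(-2) + e_3·(-2) + e_4·(-1) = 0
Solving this homogeneous linear system for the smallest-integer solution (first nonzero entry positive) gives (2, -1, -2, 2).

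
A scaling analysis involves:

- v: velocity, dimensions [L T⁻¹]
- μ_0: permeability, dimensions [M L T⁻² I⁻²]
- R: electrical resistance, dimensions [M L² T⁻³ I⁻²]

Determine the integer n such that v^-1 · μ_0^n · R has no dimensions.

Balance the M exponent: (1)·n from μ_0, plus −(0) + (1) = 1 from the rest, must sum to zero.
n + 1 = 0, so n = -1.

-1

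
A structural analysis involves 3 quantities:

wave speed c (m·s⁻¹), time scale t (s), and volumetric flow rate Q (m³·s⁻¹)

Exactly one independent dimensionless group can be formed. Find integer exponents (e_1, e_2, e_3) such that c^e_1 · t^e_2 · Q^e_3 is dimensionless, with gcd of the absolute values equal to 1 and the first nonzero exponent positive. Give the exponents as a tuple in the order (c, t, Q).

L: e_1·(1) + e_2·(0) + e_3·(3) = 0
T: e_1·(-1) + e_2·(1) + e_3·(-1) = 0
Solving this homogeneous linear system for the smallest-integer solution (first nonzero entry positive) gives (3, 2, -1).

(3, 2, -1)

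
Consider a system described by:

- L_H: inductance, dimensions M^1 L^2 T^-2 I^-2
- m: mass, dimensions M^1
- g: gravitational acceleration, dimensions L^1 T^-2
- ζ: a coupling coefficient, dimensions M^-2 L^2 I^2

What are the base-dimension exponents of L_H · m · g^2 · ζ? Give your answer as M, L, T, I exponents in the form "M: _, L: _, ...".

Collect each base-dimension exponent across the product:
  M: (1) + (1) + 2·(0) + (-2) = 0
  L: (2) + (0) + 2·(1) + (2) = 6
  T: (-2) + (0) + 2·(-2) + (0) = -6
  I: (-2) + (0) + 2·(0) + (2) = 0
So the dimensions are [L⁶ T⁻⁶].

M: 0, L: 6, T: -6, I: 0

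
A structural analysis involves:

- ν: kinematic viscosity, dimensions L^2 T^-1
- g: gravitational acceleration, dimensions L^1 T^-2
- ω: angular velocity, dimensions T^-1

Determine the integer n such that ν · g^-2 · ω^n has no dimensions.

3

Balance the T exponent: (-1)·n from ω, plus (-1) − 2·(-2) = 3 from the rest, must sum to zero.
−n + 3 = 0, so n = 3.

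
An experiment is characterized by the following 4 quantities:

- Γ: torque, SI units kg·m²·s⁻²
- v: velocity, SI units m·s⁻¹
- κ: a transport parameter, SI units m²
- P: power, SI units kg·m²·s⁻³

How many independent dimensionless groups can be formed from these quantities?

There are 4 variables and 3 base dimensions (M, L, T).
The dimension matrix has rank 3.
Independent dimensionless groups: 4 − 3 = 1.

1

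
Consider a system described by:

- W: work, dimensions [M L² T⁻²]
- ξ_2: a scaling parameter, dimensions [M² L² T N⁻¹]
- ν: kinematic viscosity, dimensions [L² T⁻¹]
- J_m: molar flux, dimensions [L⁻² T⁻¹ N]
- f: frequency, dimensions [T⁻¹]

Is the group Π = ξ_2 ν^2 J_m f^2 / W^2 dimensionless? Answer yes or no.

yes

Sum the exponent of each base dimension across the product:
  M: −2·[W]_M + [ξ_2]_M + 2·[ν]_M + [J_m]_M + 2·[f]_M = −2·(1) + (2) + 2·(0) + (0) + 2·(0) = 0
  L: −2·[W]_L + [ξ_2]_L + 2·[ν]_L + [J_m]_L + 2·[f]_L = −2·(2) + (2) + 2·(2) + (-2) + 2·(0) = 0
  T: −2·[W]_T + [ξ_2]_T + 2·[ν]_T + [J_m]_T + 2·[f]_T = −2·(-2) + (1) + 2·(-1) + (-1) + 2·(-1) = 0
  N: −2·[W]_N + [ξ_2]_N + 2·[ν]_N + [J_m]_N + 2·[f]_N = −2·(0) + (-1) + 2·(0) + (1) + 2·(0) = 0
All base exponents vanish — dimensionless.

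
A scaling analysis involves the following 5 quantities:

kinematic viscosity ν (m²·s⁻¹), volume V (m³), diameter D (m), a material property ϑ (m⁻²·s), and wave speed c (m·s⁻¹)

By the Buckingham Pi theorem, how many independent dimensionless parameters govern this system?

3

There are 5 variables and 2 base dimensions (L, T).
The dimension matrix has rank 2.
Independent dimensionless groups: 5 − 2 = 3.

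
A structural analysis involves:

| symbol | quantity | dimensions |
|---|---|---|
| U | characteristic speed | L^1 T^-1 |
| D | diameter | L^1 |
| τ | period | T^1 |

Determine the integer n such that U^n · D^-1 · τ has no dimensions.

Balance the L exponent: (1)·n from U, plus −(1) + (0) = -1 from the rest, must sum to zero.
n − 1 = 0, so n = 1.

1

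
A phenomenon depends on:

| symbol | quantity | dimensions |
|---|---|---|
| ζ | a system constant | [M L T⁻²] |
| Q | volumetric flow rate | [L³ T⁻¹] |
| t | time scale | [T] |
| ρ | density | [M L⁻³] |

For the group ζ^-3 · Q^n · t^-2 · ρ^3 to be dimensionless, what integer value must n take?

Balance the L exponent: (3)·n from Q, plus −3·(1) − 2·(0) + 3·(-3) = -12 from the rest, must sum to zero.
3n − 12 = 0, so n = 4.

4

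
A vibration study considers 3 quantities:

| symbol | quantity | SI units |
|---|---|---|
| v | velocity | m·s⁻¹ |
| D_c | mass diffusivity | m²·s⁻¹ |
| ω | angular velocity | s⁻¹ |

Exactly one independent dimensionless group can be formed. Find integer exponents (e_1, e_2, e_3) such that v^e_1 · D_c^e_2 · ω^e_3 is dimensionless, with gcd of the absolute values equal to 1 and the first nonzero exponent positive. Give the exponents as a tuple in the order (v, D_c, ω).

L: e_1·(1) + e_2·(2) + e_3·(0) = 0
T: e_1·(-1) + e_2·(-1) + e_3·(-1) = 0
Solving this homogeneous linear system for the smallest-integer solution (first nonzero entry positive) gives (2, -1, -1).

(2, -1, -1)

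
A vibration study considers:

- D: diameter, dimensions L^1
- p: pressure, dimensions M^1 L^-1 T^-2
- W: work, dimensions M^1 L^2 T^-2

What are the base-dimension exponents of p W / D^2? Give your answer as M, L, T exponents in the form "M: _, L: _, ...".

Collect each base-dimension exponent across the product:
  M: −2·(0) + (1) + (1) = 2
  L: −2·(1) + (-1) + (2) = -1
  T: −2·(0) + (-2) + (-2) = -4
So the dimensions are [M² L⁻¹ T⁻⁴].

M: 2, L: -1, T: -4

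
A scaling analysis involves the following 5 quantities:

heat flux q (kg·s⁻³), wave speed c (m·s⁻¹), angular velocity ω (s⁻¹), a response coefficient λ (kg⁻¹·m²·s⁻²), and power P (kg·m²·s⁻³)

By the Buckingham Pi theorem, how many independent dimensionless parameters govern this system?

There are 5 variables and 3 base dimensions (M, L, T).
The dimension matrix has rank 3.
Independent dimensionless groups: 5 − 3 = 2.

2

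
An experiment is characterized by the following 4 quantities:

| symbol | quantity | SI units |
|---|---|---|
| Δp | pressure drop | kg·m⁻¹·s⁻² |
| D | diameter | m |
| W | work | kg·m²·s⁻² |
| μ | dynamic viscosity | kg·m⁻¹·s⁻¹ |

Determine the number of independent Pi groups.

There are 4 variables and 3 base dimensions (M, L, T).
The dimension matrix has rank 3.
Independent dimensionless groups: 4 − 3 = 1.

1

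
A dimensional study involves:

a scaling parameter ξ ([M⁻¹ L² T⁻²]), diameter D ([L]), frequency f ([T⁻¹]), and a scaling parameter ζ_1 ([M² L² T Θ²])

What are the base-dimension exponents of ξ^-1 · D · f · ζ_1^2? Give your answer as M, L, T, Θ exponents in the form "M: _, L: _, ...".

M: 5, L: 3, T: 3, Θ: 4

Collect each base-dimension exponent across the product:
  M: −(-1) + (0) + (0) + 2·(2) = 5
  L: −(2) + (1) + (0) + 2·(2) = 3
  T: −(-2) + (0) + (-1) + 2·(1) = 3
  Θ: −(0) + (0) + (0) + 2·(2) = 4
So the dimensions are [M⁵ L³ T³ Θ⁴].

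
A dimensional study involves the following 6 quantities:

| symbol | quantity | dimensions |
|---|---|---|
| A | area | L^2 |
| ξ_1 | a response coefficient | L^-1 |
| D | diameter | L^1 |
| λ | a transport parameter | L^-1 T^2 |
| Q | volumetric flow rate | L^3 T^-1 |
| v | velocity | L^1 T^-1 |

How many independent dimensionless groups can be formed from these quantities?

4

There are 6 variables and 2 base dimensions (L, T).
The dimension matrix has rank 2.
Independent dimensionless groups: 6 − 2 = 4.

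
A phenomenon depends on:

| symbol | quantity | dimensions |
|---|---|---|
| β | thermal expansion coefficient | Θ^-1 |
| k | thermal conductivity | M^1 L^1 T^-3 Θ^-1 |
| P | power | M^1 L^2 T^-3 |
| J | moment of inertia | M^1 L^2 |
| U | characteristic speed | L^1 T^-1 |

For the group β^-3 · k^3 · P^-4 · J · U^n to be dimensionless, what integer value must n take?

Balance the L exponent: (1)·n from U, plus −3·(0) + 3·(1) − 4·(2) + (2) = -3 from the rest, must sum to zero.
n − 3 = 0, so n = 3.

3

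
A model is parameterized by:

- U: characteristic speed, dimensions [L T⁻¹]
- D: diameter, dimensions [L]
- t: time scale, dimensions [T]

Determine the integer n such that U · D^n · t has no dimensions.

Balance the L exponent: (1)·n from D, plus (1) + (0) = 1 from the rest, must sum to zero.
n + 1 = 0, so n = -1.

-1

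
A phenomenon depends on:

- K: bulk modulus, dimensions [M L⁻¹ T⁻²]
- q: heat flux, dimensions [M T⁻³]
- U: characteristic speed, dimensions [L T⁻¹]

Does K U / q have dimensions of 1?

yes

Sum the exponent of each base dimension across the product:
  M: [K]_M − [q]_M + [U]_M = (1) − (1) + (0) = 0
  L: [K]_L − [q]_L + [U]_L = (-1) − (0) + (1) = 0
  T: [K]_T − [q]_T + [U]_T = (-2) − (-3) + (-1) = 0
All base exponents vanish — dimensionless.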